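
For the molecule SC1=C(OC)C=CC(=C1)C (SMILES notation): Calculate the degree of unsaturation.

4

Degree of unsaturation = (number of rings) + (number of π bonds).
Ring closures in the SMILES: 1.
π bonds: 3 double bonds (each 1 DoU) → 3 DoU from unsaturation.
Total DoU = 1 + 3 = 4.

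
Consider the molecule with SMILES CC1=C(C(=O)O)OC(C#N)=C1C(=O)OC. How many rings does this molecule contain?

1

In SMILES, each pair of matching ring-closure digits denotes one ring-closing bond; the number of such bonds equals the number of independent rings.
Ring-closure bonds here: 1.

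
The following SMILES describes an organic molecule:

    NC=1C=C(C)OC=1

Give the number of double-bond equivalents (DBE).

3

Degree of unsaturation = (number of rings) + (number of π bonds).
Ring closures in the SMILES: 1.
π bonds: 2 double bonds (each 1 DoU) → 2 DoU from unsaturation.
Total DoU = 1 + 2 = 3.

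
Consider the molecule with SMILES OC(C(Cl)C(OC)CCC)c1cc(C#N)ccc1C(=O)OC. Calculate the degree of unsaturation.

Molecular formula: C16H20ClNO4.
DoU = (2C + 2 + N − H − X) / 2, where X is the halogen count and O/S are ignored.
    = (2·16 + 2 + 1 − 20 − 1) / 2 = 14 / 2 = 7.

7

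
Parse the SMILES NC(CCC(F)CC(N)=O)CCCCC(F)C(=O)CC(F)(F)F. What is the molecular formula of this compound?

Walk through each heavy atom and fill implicit hydrogens from standard valence (C 4, N 3, O 2, S 2, halogen 1):
  atom 1: N, bond orders sum to 1 (valence 3) → 2 H
  atom 2: C, bond orders sum to 3 (valence 4) → 1 H
  atom 3: C, bond orders sum to 2 (valence 4) → 2 H
  atom 4: C, bond orders sum to 2 (valence 4) → 2 H
  atom 5: C, bond orders sum to 3 (valence 4) → 1 H
  atom 6: F (halogen, monovalent) → 0 H
  atom 7: C, bond orders sum to 2 (valence 4) → 2 H
  atom 8: C, bond orders sum to 4 (valence 4) → 0 H
  atom 9: N, bond orders sum to 1 (valence 3) → 2 H
  atom 10: O, bond orders sum to 2 (valence 2) → 0 H
  atom 11: C, bond orders sum to 2 (valence 4) → 2 H
  atom 12: C, bond orders sum to 2 (valence 4) → 2 H
  atom 13: C, bond orders sum to 2 (valence 4) → 2 H
  atom 14: C, bond orders sum to 2 (valence 4) → 2 H
  atom 15: C, bond orders sum to 3 (valence 4) → 1 H
  atom 16: F (halogen, monovalent) → 0 H
  atom 17: C, bond orders sum to 4 (valence 4) → 0 H
  atom 18: O, bond orders sum to 2 (valence 2) → 0 H
  atom 19: C, bond orders sum to 2 (valence 4) → 2 H
  atom 20: C, bond orders sum to 4 (valence 4) → 0 H
  atom 21: F (halogen, monovalent) → 0 H
  atom 22: F (halogen, monovalent) → 0 H
  atom 23: F (halogen, monovalent) → 0 H
Totals → C:14, H:23, F:5, N:2, O:2.
In Hill order: C14H23F5N2O2.

C14H23F5N2O2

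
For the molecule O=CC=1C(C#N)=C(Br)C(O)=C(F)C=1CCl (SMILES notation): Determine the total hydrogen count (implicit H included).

4

Walk through each heavy atom and fill implicit hydrogens from standard valence (C 4, N 3, O 2, S 2, halogen 1):
  atom 1: O, bond orders sum to 2 (valence 2) → 0 H
  atom 2: C, bond orders sum to 3 (valence 4) → 1 H
  atom 3: C, bond orders sum to 4 (valence 4) → 0 H
  atom 4: C, bond orders sum to 4 (valence 4) → 0 H
  atom 5: C, bond orders sum to 4 (valence 4) → 0 H
  atom 6: N, bond orders sum to 3 (valence 3) → 0 H
  atom 7: C, bond orders sum to 4 (valence 4) → 0 H
  atom 8: Br (halogen, monovalent) → 0 H
  atom 9: C, bond orders sum to 4 (valence 4) → 0 H
  atom 10: O, bond orders sum to 1 (valence 2) → 1 H
  atom 11: C, bond orders sum to 4 (valence 4) → 0 H
  atom 12: F (halogen, monovalent) → 0 H
  atom 13: C, bond orders sum to 4 (valence 4) → 0 H
  atom 14: C, bond orders sum to 2 (valence 4) → 2 H
  atom 15: Cl (halogen, monovalent) → 0 H
Total hydrogens: 4.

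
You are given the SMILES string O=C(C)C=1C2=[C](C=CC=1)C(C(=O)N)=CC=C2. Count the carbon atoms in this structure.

Count every carbon token in the SMILES (each C, including those in ring-closure positions and inside branches).
Carbon count: 13.

13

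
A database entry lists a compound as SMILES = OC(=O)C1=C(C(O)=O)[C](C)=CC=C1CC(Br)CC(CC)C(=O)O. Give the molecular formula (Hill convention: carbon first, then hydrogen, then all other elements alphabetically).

C16H19BrO6

Walk through each heavy atom and fill implicit hydrogens from standard valence (C 4, N 3, O 2, S 2, halogen 1):
  atom 1: O, bond orders sum to 1 (valence 2) → 1 H
  atom 2: C, bond orders sum to 4 (valence 4) → 0 H
  atom 3: O, bond orders sum to 2 (valence 2) → 0 H
  atom 4: C, bond orders sum to 4 (valence 4) → 0 H
  atom 5: C, bond orders sum to 4 (valence 4) → 0 H
  atom 6: C, bond orders sum to 4 (valence 4) → 0 H
  atom 7: O, bond orders sum to 1 (valence 2) → 1 H
  atom 8: O, bond orders sum to 2 (valence 2) → 0 H
  atom 9: C with explicit H count 0
  atom 10: C, bond orders sum to 1 (valence 4) → 3 H
  atom 11: C, bond orders sum to 3 (valence 4) → 1 H
  atom 12: C, bond orders sum to 3 (valence 4) → 1 H
  atom 13: C, bond orders sum to 4 (valence 4) → 0 H
  atom 14: C, bond orders sum to 2 (valence 4) → 2 H
  atom 15: C, bond orders sum to 3 (valence 4) → 1 H
  atom 16: Br (halogen, monovalent) → 0 H
  atom 17: C, bond orders sum to 2 (valence 4) → 2 H
  atom 18: C, bond orders sum to 3 (valence 4) → 1 H
  atom 19: C, bond orders sum to 2 (valence 4) → 2 H
  atom 20: C, bond orders sum to 1 (valence 4) → 3 H
  atom 21: C, bond orders sum to 4 (valence 4) → 0 H
  atom 22: O, bond orders sum to 2 (valence 2) → 0 H
  atom 23: O, bond orders sum to 1 (valence 2) → 1 H
Totals → C:16, H:19, Br:1, O:6.
In Hill order: C16H19BrO6.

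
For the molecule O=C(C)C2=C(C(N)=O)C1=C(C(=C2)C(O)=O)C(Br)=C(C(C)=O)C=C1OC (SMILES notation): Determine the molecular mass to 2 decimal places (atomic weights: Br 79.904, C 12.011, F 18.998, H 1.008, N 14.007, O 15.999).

First, the molecular formula is C17H14BrNO6 (counting implicit H from valence).
  Br: 1 × 79.904 = 79.904
  C: 17 × 12.011 = 204.187
  H: 14 × 1.008 = 14.112
  N: 1 × 14.007 = 14.007
  O: 6 × 15.999 = 95.994
Sum: 1×79.904 + 17×12.011 + 14×1.008 + 1×14.007 + 6×15.999 = 408.204 → 408.20 g/mol.

408.20 g/mol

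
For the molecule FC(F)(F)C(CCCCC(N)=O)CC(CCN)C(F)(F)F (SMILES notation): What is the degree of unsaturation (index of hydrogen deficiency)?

1

Molecular formula: C12H20F6N2O.
DoU = (2C + 2 + N − H − X) / 2, where X is the halogen count and O/S are ignored.
    = (2·12 + 2 + 2 − 20 − 6) / 2 = 2 / 2 = 1.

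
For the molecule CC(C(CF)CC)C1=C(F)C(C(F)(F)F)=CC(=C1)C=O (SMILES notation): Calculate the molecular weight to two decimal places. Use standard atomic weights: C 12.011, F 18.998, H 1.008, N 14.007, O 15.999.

First, the molecular formula is C14H15F5O (counting implicit H from valence).
  C: 14 × 12.011 = 168.154
  F: 5 × 18.998 = 94.990
  H: 15 × 1.008 = 15.120
  O: 1 × 15.999 = 15.999
Sum: 14×12.011 + 5×18.998 + 15×1.008 + 1×15.999 = 294.263 → 294.26 g/mol.

294.26 g/mol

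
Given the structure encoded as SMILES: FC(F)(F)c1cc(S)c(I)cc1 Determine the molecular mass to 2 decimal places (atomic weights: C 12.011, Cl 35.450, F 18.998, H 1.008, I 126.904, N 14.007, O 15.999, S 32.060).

304.07 g/mol

First, the molecular formula is C7H4F3IS (counting implicit H from valence).
  C: 7 × 12.011 = 84.077
  F: 3 × 18.998 = 56.994
  H: 4 × 1.008 = 4.032
  I: 1 × 126.904 = 126.904
  S: 1 × 32.060 = 32.060
Sum: 7×12.011 + 3×18.998 + 4×1.008 + 1×126.904 + 1×32.060 = 304.067 → 304.07 g/mol.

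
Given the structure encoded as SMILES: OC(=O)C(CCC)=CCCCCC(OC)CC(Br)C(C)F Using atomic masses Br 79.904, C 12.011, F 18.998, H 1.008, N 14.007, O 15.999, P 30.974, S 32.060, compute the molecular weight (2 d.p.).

367.30 g/mol

First, the molecular formula is C16H28BrFO3 (counting implicit H from valence).
  Br: 1 × 79.904 = 79.904
  C: 16 × 12.011 = 192.176
  F: 1 × 18.998 = 18.998
  H: 28 × 1.008 = 28.224
  O: 3 × 15.999 = 47.997
Sum: 1×79.904 + 16×12.011 + 1×18.998 + 28×1.008 + 3×15.999 = 367.299 → 367.30 g/mol.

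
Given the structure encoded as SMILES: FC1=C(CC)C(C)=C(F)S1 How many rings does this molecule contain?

1

In SMILES, each pair of matching ring-closure digits denotes one ring-closing bond; the number of such bonds equals the number of independent rings.
Ring-closure bonds here: 1.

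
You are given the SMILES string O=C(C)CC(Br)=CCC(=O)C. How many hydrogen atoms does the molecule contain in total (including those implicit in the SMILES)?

Walk through each heavy atom and fill implicit hydrogens from standard valence (C 4, N 3, O 2, S 2, halogen 1):
  atom 1: O, bond orders sum to 2 (valence 2) → 0 H
  atom 2: C, bond orders sum to 4 (valence 4) → 0 H
  atom 3: C, bond orders sum to 1 (valence 4) → 3 H
  atom 4: C, bond orders sum to 2 (valence 4) → 2 H
  atom 5: C, bond orders sum to 4 (valence 4) → 0 H
  atom 6: Br (halogen, monovalent) → 0 H
  atom 7: C, bond orders sum to 3 (valence 4) → 1 H
  atom 8: C, bond orders sum to 2 (valence 4) → 2 H
  atom 9: C, bond orders sum to 4 (valence 4) → 0 H
  atom 10: O, bond orders sum to 2 (valence 2) → 0 H
  atom 11: C, bond orders sum to 1 (valence 4) → 3 H
Total hydrogens: 11.

11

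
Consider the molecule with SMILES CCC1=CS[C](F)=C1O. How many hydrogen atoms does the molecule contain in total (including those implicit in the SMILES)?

Walk through each heavy atom and fill implicit hydrogens from standard valence (C 4, N 3, O 2, S 2, halogen 1):
  atom 1: C, bond orders sum to 1 (valence 4) → 3 H
  atom 2: C, bond orders sum to 2 (valence 4) → 2 H
  atom 3: C, bond orders sum to 4 (valence 4) → 0 H
  atom 4: C, bond orders sum to 3 (valence 4) → 1 H
  atom 5: S, bond orders sum to 2 (valence 2) → 0 H
  atom 6: C with explicit H count 0
  atom 7: F (halogen, monovalent) → 0 H
  atom 8: C, bond orders sum to 4 (valence 4) → 0 H
  atom 9: O, bond orders sum to 1 (valence 2) → 1 H
Total hydrogens: 7.

7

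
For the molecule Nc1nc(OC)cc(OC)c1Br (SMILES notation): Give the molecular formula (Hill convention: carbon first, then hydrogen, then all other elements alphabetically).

C7H9BrN2O2

Walk through each heavy atom and fill implicit hydrogens from standard valence (C 4, N 3, O 2, S 2, halogen 1); for lowercase aromatic atoms, an aromatic c carries 1 H when it has two neighbours and 0 H with three, and aromatic n carries 0 H:
  atom 1: N, bond orders sum to 1 (valence 3) → 2 H
  atom 2: aromatic c, 3 neighbours → 0 H
  atom 3: aromatic n, 2 neighbours → 0 H
  atom 4: aromatic c, 3 neighbours → 0 H
  atom 5: O, bond orders sum to 2 (valence 2) → 0 H
  atom 6: C, bond orders sum to 1 (valence 4) → 3 H
  atom 7: aromatic c, 2 neighbours → 1 H
  atom 8: aromatic c, 3 neighbours → 0 H
  atom 9: O, bond orders sum to 2 (valence 2) → 0 H
  atom 10: C, bond orders sum to 1 (valence 4) → 3 H
  atom 11: aromatic c, 3 neighbours → 0 H
  atom 12: Br (halogen, monovalent) → 0 H
Totals → C:7, H:9, Br:1, N:2, O:2.
In Hill order: C7H9BrN2O2.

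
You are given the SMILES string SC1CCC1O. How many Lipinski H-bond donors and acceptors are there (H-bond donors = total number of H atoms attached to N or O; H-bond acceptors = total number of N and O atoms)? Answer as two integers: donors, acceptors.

1, 1

Donors: find every N or O and count the H atoms it carries.
  atom 6 (O): bond orders sum to 1 → 1 H
Lipinski HBD = 1.
Acceptors: N atoms = 0, O atoms = 1 → HBA = 1.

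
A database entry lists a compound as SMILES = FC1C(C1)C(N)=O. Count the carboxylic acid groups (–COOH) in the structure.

0

Scan the SMILES for the carboxylic acid motif — none present.
Groups that are present: 1 amide.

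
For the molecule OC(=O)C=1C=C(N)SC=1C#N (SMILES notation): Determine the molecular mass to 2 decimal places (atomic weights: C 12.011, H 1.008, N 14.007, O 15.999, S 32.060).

168.17 g/mol

First, the molecular formula is C6H4N2O2S (counting implicit H from valence).
  C: 6 × 12.011 = 72.066
  H: 4 × 1.008 = 4.032
  N: 2 × 14.007 = 28.014
  O: 2 × 15.999 = 31.998
  S: 1 × 32.060 = 32.060
Sum: 6×12.011 + 4×1.008 + 2×14.007 + 2×15.999 + 1×32.060 = 168.170 → 168.17 g/mol.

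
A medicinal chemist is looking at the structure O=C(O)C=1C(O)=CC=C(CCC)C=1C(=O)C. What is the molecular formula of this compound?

C12H14O4

Walk through each heavy atom and fill implicit hydrogens from standard valence (C 4, N 3, O 2, S 2, halogen 1):
  atom 1: O, bond orders sum to 2 (valence 2) → 0 H
  atom 2: C, bond orders sum to 4 (valence 4) → 0 H
  atom 3: O, bond orders sum to 1 (valence 2) → 1 H
  atom 4: C, bond orders sum to 4 (valence 4) → 0 H
  atom 5: C, bond orders sum to 4 (valence 4) → 0 H
  atom 6: O, bond orders sum to 1 (valence 2) → 1 H
  atom 7: C, bond orders sum to 3 (valence 4) → 1 H
  atom 8: C, bond orders sum to 3 (valence 4) → 1 H
  atom 9: C, bond orders sum to 4 (valence 4) → 0 H
  atom 10: C, bond orders sum to 2 (valence 4) → 2 H
  atom 11: C, bond orders sum to 2 (valence 4) → 2 H
  atom 12: C, bond orders sum to 1 (valence 4) → 3 H
  atom 13: C, bond orders sum to 4 (valence 4) → 0 H
  atom 14: C, bond orders sum to 4 (valence 4) → 0 H
  atom 15: O, bond orders sum to 2 (valence 2) → 0 H
  atom 16: C, bond orders sum to 1 (valence 4) → 3 H
Totals → C:12, H:14, O:4.
In Hill order: C12H14O4.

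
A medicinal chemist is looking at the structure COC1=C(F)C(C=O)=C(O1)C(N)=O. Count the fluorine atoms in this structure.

1

Scan the SMILES for F atoms (remember two-letter symbols like Cl and Br are single atoms).
Fluorine count: 1.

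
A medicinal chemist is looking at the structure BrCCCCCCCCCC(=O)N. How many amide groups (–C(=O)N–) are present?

1

The amide motif appears at heavy-atom position 11 in the SMILES.
Amide count: 1.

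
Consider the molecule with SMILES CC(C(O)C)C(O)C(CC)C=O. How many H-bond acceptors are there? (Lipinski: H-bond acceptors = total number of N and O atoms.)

N atoms: 0; O atoms: 3.
Lipinski HBA = 0 + 3 = 3.

3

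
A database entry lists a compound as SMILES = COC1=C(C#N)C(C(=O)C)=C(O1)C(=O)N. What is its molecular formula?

C9H8N2O4

Walk through each heavy atom and fill implicit hydrogens from standard valence (C 4, N 3, O 2, S 2, halogen 1):
  atom 1: C, bond orders sum to 1 (valence 4) → 3 H
  atom 2: O, bond orders sum to 2 (valence 2) → 0 H
  atom 3: C, bond orders sum to 4 (valence 4) → 0 H
  atom 4: C, bond orders sum to 4 (valence 4) → 0 H
  atom 5: C, bond orders sum to 4 (valence 4) → 0 H
  atom 6: N, bond orders sum to 3 (valence 3) → 0 H
  atom 7: C, bond orders sum to 4 (valence 4) → 0 H
  atom 8: C, bond orders sum to 4 (valence 4) → 0 H
  atom 9: O, bond orders sum to 2 (valence 2) → 0 H
  atom 10: C, bond orders sum to 1 (valence 4) → 3 H
  atom 11: C, bond orders sum to 4 (valence 4) → 0 H
  atom 12: O, bond orders sum to 2 (valence 2) → 0 H
  atom 13: C, bond orders sum to 4 (valence 4) → 0 H
  atom 14: O, bond orders sum to 2 (valence 2) → 0 H
  atom 15: N, bond orders sum to 1 (valence 3) → 2 H
Totals → C:9, H:8, N:2, O:4.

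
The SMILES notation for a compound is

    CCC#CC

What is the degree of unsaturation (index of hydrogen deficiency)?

2

Degree of unsaturation = (number of rings) + (number of π bonds).
Ring closures in the SMILES: 0.
π bonds: 1 triple bond (each 2 DoU) → 2 DoU from unsaturation.
Total DoU = 0 + 2 = 2.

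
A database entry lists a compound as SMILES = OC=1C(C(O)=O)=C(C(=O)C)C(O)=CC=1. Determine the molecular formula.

Walk through each heavy atom and fill implicit hydrogens from standard valence (C 4, N 3, O 2, S 2, halogen 1):
  atom 1: O, bond orders sum to 1 (valence 2) → 1 H
  atom 2: C, bond orders sum to 4 (valence 4) → 0 H
  atom 3: C, bond orders sum to 4 (valence 4) → 0 H
  atom 4: C, bond orders sum to 4 (valence 4) → 0 H
  atom 5: O, bond orders sum to 1 (valence 2) → 1 H
  atom 6: O, bond orders sum to 2 (valence 2) → 0 H
  atom 7: C, bond orders sum to 4 (valence 4) → 0 H
  atom 8: C, bond orders sum to 4 (valence 4) → 0 H
  atom 9: O, bond orders sum to 2 (valence 2) → 0 H
  atom 10: C, bond orders sum to 1 (valence 4) → 3 H
  atom 11: C, bond orders sum to 4 (valence 4) → 0 H
  atom 12: O, bond orders sum to 1 (valence 2) → 1 H
  atom 13: C, bond orders sum to 3 (valence 4) → 1 H
  atom 14: C, bond orders sum to 3 (valence 4) → 1 H
Totals → C:9, H:8, O:5.

C9H8O5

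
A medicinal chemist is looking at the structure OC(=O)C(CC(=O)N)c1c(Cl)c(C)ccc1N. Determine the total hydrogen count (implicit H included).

13

Walk through each heavy atom and fill implicit hydrogens from standard valence (C 4, N 3, O 2, S 2, halogen 1); for lowercase aromatic atoms, an aromatic c carries 1 H when it has two neighbours and 0 H with three, and aromatic n carries 0 H:
  atom 1: O, bond orders sum to 1 (valence 2) → 1 H
  atom 2: C, bond orders sum to 4 (valence 4) → 0 H
  atom 3: O, bond orders sum to 2 (valence 2) → 0 H
  atom 4: C, bond orders sum to 3 (valence 4) → 1 H
  atom 5: C, bond orders sum to 2 (valence 4) → 2 H
  atom 6: C, bond orders sum to 4 (valence 4) → 0 H
  atom 7: O, bond orders sum to 2 (valence 2) → 0 H
  atom 8: N, bond orders sum to 1 (valence 3) → 2 H
  atom 9: aromatic c, 3 neighbours → 0 H
  atom 10: aromatic c, 3 neighbours → 0 H
  atom 11: Cl (halogen, monovalent) → 0 H
  atom 12: aromatic c, 3 neighbours → 0 H
  atom 13: C, bond orders sum to 1 (valence 4) → 3 H
  atom 14: aromatic c, 2 neighbours → 1 H
  atom 15: aromatic c, 2 neighbours → 1 H
  atom 16: aromatic c, 3 neighbours → 0 H
  atom 17: N, bond orders sum to 1 (valence 3) → 2 H
Total hydrogens: 13.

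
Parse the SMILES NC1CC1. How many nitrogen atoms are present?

Scan the SMILES for N atoms (remember two-letter symbols like Cl and Br are single atoms).
Nitrogen count: 1.

1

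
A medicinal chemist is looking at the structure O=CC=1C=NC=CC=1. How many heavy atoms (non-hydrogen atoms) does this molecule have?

8

Every atom symbol written in the SMILES (organic subset) is one heavy atom; implicit H are not written.
Heavy atoms by element → C:6, N:1, O:1.
Total: 8.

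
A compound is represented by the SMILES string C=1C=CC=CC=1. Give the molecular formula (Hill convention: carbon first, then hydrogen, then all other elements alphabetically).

C6H6

Walk through each heavy atom and fill implicit hydrogens from standard valence (C 4, N 3, O 2, S 2, halogen 1):
  atom 1: C, bond orders sum to 3 (valence 4) → 1 H
  atom 2: C, bond orders sum to 3 (valence 4) → 1 H
  atom 3: C, bond orders sum to 3 (valence 4) → 1 H
  atom 4: C, bond orders sum to 3 (valence 4) → 1 H
  atom 5: C, bond orders sum to 3 (valence 4) → 1 H
  atom 6: C, bond orders sum to 3 (valence 4) → 1 H
Totals → C:6, H:6.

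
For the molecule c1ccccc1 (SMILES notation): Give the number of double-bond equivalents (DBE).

Molecular formula: C6H6.
DoU = (2C + 2 + N − H − X) / 2, where X is the halogen count and O/S are ignored.
    = (2·6 + 2 + 0 − 6 − 0) / 2 = 8 / 2 = 4.

4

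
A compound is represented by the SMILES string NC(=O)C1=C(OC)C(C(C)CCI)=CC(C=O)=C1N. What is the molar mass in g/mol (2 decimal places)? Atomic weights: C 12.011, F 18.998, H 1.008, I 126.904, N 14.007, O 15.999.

First, the molecular formula is C13H17IN2O3 (counting implicit H from valence).
  C: 13 × 12.011 = 156.143
  H: 17 × 1.008 = 17.136
  I: 1 × 126.904 = 126.904
  N: 2 × 14.007 = 28.014
  O: 3 × 15.999 = 47.997
Sum: 13×12.011 + 17×1.008 + 1×126.904 + 2×14.007 + 3×15.999 = 376.194 → 376.19 g/mol.

376.19 g/mol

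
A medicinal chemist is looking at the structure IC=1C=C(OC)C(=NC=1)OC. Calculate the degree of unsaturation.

Molecular formula: C7H8INO2.
DoU = (2C + 2 + N − H − X) / 2, where X is the halogen count and O/S are ignored.
    = (2·7 + 2 + 1 − 8 − 1) / 2 = 8 / 2 = 4.

4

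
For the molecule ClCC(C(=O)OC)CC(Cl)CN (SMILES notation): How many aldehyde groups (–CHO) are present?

0

Scan the SMILES for the aldehyde motif — none present.
Groups that are present: 1 ester, 1 primary amine.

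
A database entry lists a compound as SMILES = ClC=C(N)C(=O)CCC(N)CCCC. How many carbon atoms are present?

10

Count every carbon token in the SMILES (each C, including those in ring-closure positions and inside branches).
Carbon count: 10.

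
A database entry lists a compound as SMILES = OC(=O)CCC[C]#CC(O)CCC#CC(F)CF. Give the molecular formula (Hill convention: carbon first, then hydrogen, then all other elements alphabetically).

Walk through each heavy atom and fill implicit hydrogens from standard valence (C 4, N 3, O 2, S 2, halogen 1):
  atom 1: O, bond orders sum to 1 (valence 2) → 1 H
  atom 2: C, bond orders sum to 4 (valence 4) → 0 H
  atom 3: O, bond orders sum to 2 (valence 2) → 0 H
  atom 4: C, bond orders sum to 2 (valence 4) → 2 H
  atom 5: C, bond orders sum to 2 (valence 4) → 2 H
  atom 6: C, bond orders sum to 2 (valence 4) → 2 H
  atom 7: C with explicit H count 0
  atom 8: C, bond orders sum to 4 (valence 4) → 0 H
  atom 9: C, bond orders sum to 3 (valence 4) → 1 H
  atom 10: O, bond orders sum to 1 (valence 2) → 1 H
  atom 11: C, bond orders sum to 2 (valence 4) → 2 H
  atom 12: C, bond orders sum to 2 (valence 4) → 2 H
  atom 13: C, bond orders sum to 4 (valence 4) → 0 H
  atom 14: C, bond orders sum to 4 (valence 4) → 0 H
  atom 15: C, bond orders sum to 3 (valence 4) → 1 H
  atom 16: F (halogen, monovalent) → 0 H
  atom 17: C, bond orders sum to 2 (valence 4) → 2 H
  atom 18: F (halogen, monovalent) → 0 H
Totals → C:13, H:16, F:2, O:3.

C13H16F2O3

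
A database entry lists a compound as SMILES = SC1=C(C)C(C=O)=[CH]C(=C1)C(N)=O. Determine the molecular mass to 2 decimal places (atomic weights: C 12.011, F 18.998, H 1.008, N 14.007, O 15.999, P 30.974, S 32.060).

First, the molecular formula is C9H9NO2S (counting implicit H from valence).
  C: 9 × 12.011 = 108.099
  H: 9 × 1.008 = 9.072
  N: 1 × 14.007 = 14.007
  O: 2 × 15.999 = 31.998
  S: 1 × 32.060 = 32.060
Sum: 9×12.011 + 9×1.008 + 1×14.007 + 2×15.999 + 1×32.060 = 195.236 → 195.24 g/mol.

195.24 g/mol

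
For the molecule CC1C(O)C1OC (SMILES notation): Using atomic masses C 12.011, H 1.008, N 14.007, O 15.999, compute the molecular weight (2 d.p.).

First, the molecular formula is C5H10O2 (counting implicit H from valence).
  C: 5 × 12.011 = 60.055
  H: 10 × 1.008 = 10.080
  O: 2 × 15.999 = 31.998
Sum: 5×12.011 + 10×1.008 + 2×15.999 = 102.133 → 102.13 g/mol.

102.13 g/mol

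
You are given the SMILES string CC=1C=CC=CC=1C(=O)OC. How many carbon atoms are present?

9

Count every carbon token in the SMILES (each C, including those in ring-closure positions and inside branches).
Carbon count: 9.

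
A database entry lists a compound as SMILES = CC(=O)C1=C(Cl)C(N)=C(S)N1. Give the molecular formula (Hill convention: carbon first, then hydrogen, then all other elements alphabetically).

Walk through each heavy atom and fill implicit hydrogens from standard valence (C 4, N 3, O 2, S 2, halogen 1):
  atom 1: C, bond orders sum to 1 (valence 4) → 3 H
  atom 2: C, bond orders sum to 4 (valence 4) → 0 H
  atom 3: O, bond orders sum to 2 (valence 2) → 0 H
  atom 4: C, bond orders sum to 4 (valence 4) → 0 H
  atom 5: C, bond orders sum to 4 (valence 4) → 0 H
  atom 6: Cl (halogen, monovalent) → 0 H
  atom 7: C, bond orders sum to 4 (valence 4) → 0 H
  atom 8: N, bond orders sum to 1 (valence 3) → 2 H
  atom 9: C, bond orders sum to 4 (valence 4) → 0 H
  atom 10: S, bond orders sum to 1 (valence 2) → 1 H
  atom 11: N, bond orders sum to 2 (valence 3) → 1 H
Totals → C:6, H:7, Cl:1, N:2, O:1, S:1.

C6H7ClN2OS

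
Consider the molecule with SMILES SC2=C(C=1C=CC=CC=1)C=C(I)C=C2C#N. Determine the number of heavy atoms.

Every atom symbol written in the SMILES (organic subset) is one heavy atom; implicit H are not written.
Heavy atoms by element → C:13, I:1, N:1, S:1.
Total: 16.

16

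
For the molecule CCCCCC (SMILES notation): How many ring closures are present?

0

In SMILES, each pair of matching ring-closure digits denotes one ring-closing bond; the number of such bonds equals the number of independent rings.
Ring-closure bonds here: 0.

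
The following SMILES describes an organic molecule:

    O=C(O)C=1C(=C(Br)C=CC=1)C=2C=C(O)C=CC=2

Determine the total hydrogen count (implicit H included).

9

Walk through each heavy atom and fill implicit hydrogens from standard valence (C 4, N 3, O 2, S 2, halogen 1):
  atom 1: O, bond orders sum to 2 (valence 2) → 0 H
  atom 2: C, bond orders sum to 4 (valence 4) → 0 H
  atom 3: O, bond orders sum to 1 (valence 2) → 1 H
  atom 4: C, bond orders sum to 4 (valence 4) → 0 H
  atom 5: C, bond orders sum to 4 (valence 4) → 0 H
  atom 6: C, bond orders sum to 4 (valence 4) → 0 H
  atom 7: Br (halogen, monovalent) → 0 H
  atom 8: C, bond orders sum to 3 (valence 4) → 1 H
  atom 9: C, bond orders sum to 3 (valence 4) → 1 H
  atom 10: C, bond orders sum to 3 (valence 4) → 1 H
  atom 11: C, bond orders sum to 4 (valence 4) → 0 H
  atom 12: C, bond orders sum to 3 (valence 4) → 1 H
  atom 13: C, bond orders sum to 4 (valence 4) → 0 H
  atom 14: O, bond orders sum to 1 (valence 2) → 1 H
  atom 15: C, bond orders sum to 3 (valence 4) → 1 H
  atom 16: C, bond orders sum to 3 (valence 4) → 1 H
  atom 17: C, bond orders sum to 3 (valence 4) → 1 H
Total hydrogens: 9.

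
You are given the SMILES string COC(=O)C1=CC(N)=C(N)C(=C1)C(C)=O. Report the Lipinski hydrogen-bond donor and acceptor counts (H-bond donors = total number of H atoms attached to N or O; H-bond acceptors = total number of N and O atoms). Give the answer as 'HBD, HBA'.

Donors: find every N or O and count the H atoms it carries.
  atom 2 (O): bond orders sum to 2 → 0 H
  atom 4 (O): bond orders sum to 2 → 0 H
  atom 8 (N): bond orders sum to 1 → 2 H
  atom 10 (N): bond orders sum to 1 → 2 H
  atom 15 (O): bond orders sum to 2 → 0 H
Lipinski HBD = 4.
Acceptors: N atoms = 2, O atoms = 3 → HBA = 5.

4, 5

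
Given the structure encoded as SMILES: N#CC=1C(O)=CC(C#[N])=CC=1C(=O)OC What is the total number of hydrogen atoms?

6

Walk through each heavy atom and fill implicit hydrogens from standard valence (C 4, N 3, O 2, S 2, halogen 1):
  atom 1: N, bond orders sum to 3 (valence 3) → 0 H
  atom 2: C, bond orders sum to 4 (valence 4) → 0 H
  atom 3: C, bond orders sum to 4 (valence 4) → 0 H
  atom 4: C, bond orders sum to 4 (valence 4) → 0 H
  atom 5: O, bond orders sum to 1 (valence 2) → 1 H
  atom 6: C, bond orders sum to 3 (valence 4) → 1 H
  atom 7: C, bond orders sum to 4 (valence 4) → 0 H
  atom 8: C, bond orders sum to 4 (valence 4) → 0 H
  atom 9: N with explicit H count 0
  atom 10: C, bond orders sum to 3 (valence 4) → 1 H
  atom 11: C, bond orders sum to 4 (valence 4) → 0 H
  atom 12: C, bond orders sum to 4 (valence 4) → 0 H
  atom 13: O, bond orders sum to 2 (valence 2) → 0 H
  atom 14: O, bond orders sum to 2 (valence 2) → 0 H
  atom 15: C, bond orders sum to 1 (valence 4) → 3 H
Total hydrogens: 6.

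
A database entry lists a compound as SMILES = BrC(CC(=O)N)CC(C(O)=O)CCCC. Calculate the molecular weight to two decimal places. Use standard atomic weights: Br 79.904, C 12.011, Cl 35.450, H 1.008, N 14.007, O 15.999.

280.16 g/mol

First, the molecular formula is C10H18BrNO3 (counting implicit H from valence).
  Br: 1 × 79.904 = 79.904
  C: 10 × 12.011 = 120.110
  H: 18 × 1.008 = 18.144
  N: 1 × 14.007 = 14.007
  O: 3 × 15.999 = 47.997
Sum: 1×79.904 + 10×12.011 + 18×1.008 + 1×14.007 + 3×15.999 = 280.162 → 280.16 g/mol.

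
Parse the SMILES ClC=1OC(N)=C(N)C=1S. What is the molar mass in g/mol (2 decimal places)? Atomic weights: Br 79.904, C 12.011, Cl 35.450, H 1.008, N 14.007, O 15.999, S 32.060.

First, the molecular formula is C4H5ClN2OS (counting implicit H from valence).
  C: 4 × 12.011 = 48.044
  Cl: 1 × 35.450 = 35.450
  H: 5 × 1.008 = 5.040
  N: 2 × 14.007 = 28.014
  O: 1 × 15.999 = 15.999
  S: 1 × 32.060 = 32.060
Sum: 4×12.011 + 1×35.450 + 5×1.008 + 2×14.007 + 1×15.999 + 1×32.060 = 164.607 → 164.61 g/mol.

164.61 g/mol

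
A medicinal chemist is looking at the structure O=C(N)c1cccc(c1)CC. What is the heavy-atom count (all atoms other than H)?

Every atom symbol written in the SMILES (organic subset) is one heavy atom; implicit H are not written.
Heavy atoms by element → C:9, N:1, O:1.
Total: 11.

11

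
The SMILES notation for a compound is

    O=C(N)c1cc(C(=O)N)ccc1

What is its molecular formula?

Walk through each heavy atom and fill implicit hydrogens from standard valence (C 4, N 3, O 2, S 2, halogen 1); for lowercase aromatic atoms, an aromatic c carries 1 H when it has two neighbours and 0 H with three, and aromatic n carries 0 H:
  atom 1: O, bond orders sum to 2 (valence 2) → 0 H
  atom 2: C, bond orders sum to 4 (valence 4) → 0 H
  atom 3: N, bond orders sum to 1 (valence 3) → 2 H
  atom 4: aromatic c, 3 neighbours → 0 H
  atom 5: aromatic c, 2 neighbours → 1 H
  atom 6: aromatic c, 3 neighbours → 0 H
  atom 7: C, bond orders sum to 4 (valence 4) → 0 H
  atom 8: O, bond orders sum to 2 (valence 2) → 0 H
  atom 9: N, bond orders sum to 1 (valence 3) → 2 H
  atom 10: aromatic c, 2 neighbours → 1 H
  atom 11: aromatic c, 2 neighbours → 1 H
  atom 12: aromatic c, 2 neighbours → 1 H
Totals → C:8, H:8, N:2, O:2.
In Hill order: C8H8N2O2.

C8H8N2O2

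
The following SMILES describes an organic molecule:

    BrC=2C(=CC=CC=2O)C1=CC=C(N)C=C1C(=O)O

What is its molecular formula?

Walk through each heavy atom and fill implicit hydrogens from standard valence (C 4, N 3, O 2, S 2, halogen 1):
  atom 1: Br (halogen, monovalent) → 0 H
  atom 2: C, bond orders sum to 4 (valence 4) → 0 H
  atom 3: C, bond orders sum to 4 (valence 4) → 0 H
  atom 4: C, bond orders sum to 3 (valence 4) → 1 H
  atom 5: C, bond orders sum to 3 (valence 4) → 1 H
  atom 6: C, bond orders sum to 3 (valence 4) → 1 H
  atom 7: C, bond orders sum to 4 (valence 4) → 0 H
  atom 8: O, bond orders sum to 1 (valence 2) → 1 H
  atom 9: C, bond orders sum to 4 (valence 4) → 0 H
  atom 10: C, bond orders sum to 3 (valence 4) → 1 H
  atom 11: C, bond orders sum to 3 (valence 4) → 1 H
  atom 12: C, bond orders sum to 4 (valence 4) → 0 H
  atom 13: N, bond orders sum to 1 (valence 3) → 2 H
  atom 14: C, bond orders sum to 3 (valence 4) → 1 H
  atom 15: C, bond orders sum to 4 (valence 4) → 0 H
  atom 16: C, bond orders sum to 4 (valence 4) → 0 H
  atom 17: O, bond orders sum to 2 (valence 2) → 0 H
  atom 18: O, bond orders sum to 1 (valence 2) → 1 H
Totals → C:13, H:10, Br:1, N:1, O:3.
In Hill order: C13H10BrNO3.

C13H10BrNO3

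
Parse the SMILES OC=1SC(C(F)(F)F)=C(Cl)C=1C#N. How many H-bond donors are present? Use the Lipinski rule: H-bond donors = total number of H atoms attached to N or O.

1

Donors: find every N or O and count the H atoms it carries.
  atom 1 (O): bond orders sum to 1 → 1 H
  atom 13 (N): bond orders sum to 3 → 0 H
Lipinski HBD = 1.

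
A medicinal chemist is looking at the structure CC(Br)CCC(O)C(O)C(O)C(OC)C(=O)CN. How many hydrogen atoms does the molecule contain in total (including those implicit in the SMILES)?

Walk through each heavy atom and fill implicit hydrogens from standard valence (C 4, N 3, O 2, S 2, halogen 1):
  atom 1: C, bond orders sum to 1 (valence 4) → 3 H
  atom 2: C, bond orders sum to 3 (valence 4) → 1 H
  atom 3: Br (halogen, monovalent) → 0 H
  atom 4: C, bond orders sum to 2 (valence 4) → 2 H
  atom 5: C, bond orders sum to 2 (valence 4) → 2 H
  atom 6: C, bond orders sum to 3 (valence 4) → 1 H
  atom 7: O, bond orders sum to 1 (valence 2) → 1 H
  atom 8: C, bond orders sum to 3 (valence 4) → 1 H
  atom 9: O, bond orders sum to 1 (valence 2) → 1 H
  atom 10: C, bond orders sum to 3 (valence 4) → 1 H
  atom 11: O, bond orders sum to 1 (valence 2) → 1 H
  atom 12: C, bond orders sum to 3 (valence 4) → 1 H
  atom 13: O, bond orders sum to 2 (valence 2) → 0 H
  atom 14: C, bond orders sum to 1 (valence 4) → 3 H
  atom 15: C, bond orders sum to 4 (valence 4) → 0 H
  atom 16: O, bond orders sum to 2 (valence 2) → 0 H
  atom 17: C, bond orders sum to 2 (valence 4) → 2 H
  atom 18: N, bond orders sum to 1 (valence 3) → 2 H
Total hydrogens: 22.

22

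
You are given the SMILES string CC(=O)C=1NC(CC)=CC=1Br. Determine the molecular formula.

C8H10BrNO

Walk through each heavy atom and fill implicit hydrogens from standard valence (C 4, N 3, O 2, S 2, halogen 1):
  atom 1: C, bond orders sum to 1 (valence 4) → 3 H
  atom 2: C, bond orders sum to 4 (valence 4) → 0 H
  atom 3: O, bond orders sum to 2 (valence 2) → 0 H
  atom 4: C, bond orders sum to 4 (valence 4) → 0 H
  atom 5: N, bond orders sum to 2 (valence 3) → 1 H
  atom 6: C, bond orders sum to 4 (valence 4) → 0 H
  atom 7: C, bond orders sum to 2 (valence 4) → 2 H
  atom 8: C, bond orders sum to 1 (valence 4) → 3 H
  atom 9: C, bond orders sum to 3 (valence 4) → 1 H
  atom 10: C, bond orders sum to 4 (valence 4) → 0 H
  atom 11: Br (halogen, monovalent) → 0 H
Totals → C:8, H:10, Br:1, N:1, O:1.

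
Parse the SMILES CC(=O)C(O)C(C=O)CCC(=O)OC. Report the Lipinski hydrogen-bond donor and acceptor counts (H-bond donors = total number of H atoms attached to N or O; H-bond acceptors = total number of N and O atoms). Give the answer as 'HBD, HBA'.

Donors: find every N or O and count the H atoms it carries.
  atom 3 (O): bond orders sum to 2 → 0 H
  atom 5 (O): bond orders sum to 1 → 1 H
  atom 8 (O): bond orders sum to 2 → 0 H
  atom 12 (O): bond orders sum to 2 → 0 H
  atom 13 (O): bond orders sum to 2 → 0 H
Lipinski HBD = 1.
Acceptors: N atoms = 0, O atoms = 5 → HBA = 5.

1, 5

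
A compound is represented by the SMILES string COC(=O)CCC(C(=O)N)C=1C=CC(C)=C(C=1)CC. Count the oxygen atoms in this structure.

3

Scan the SMILES for O atoms (remember two-letter symbols like Cl and Br are single atoms).
Oxygen count: 3.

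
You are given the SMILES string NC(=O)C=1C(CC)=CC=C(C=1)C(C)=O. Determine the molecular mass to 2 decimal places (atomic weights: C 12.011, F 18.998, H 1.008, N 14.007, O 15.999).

191.23 g/mol

First, the molecular formula is C11H13NO2 (counting implicit H from valence).
  C: 11 × 12.011 = 132.121
  H: 13 × 1.008 = 13.104
  N: 1 × 14.007 = 14.007
  O: 2 × 15.999 = 31.998
Sum: 11×12.011 + 13×1.008 + 1×14.007 + 2×15.999 = 191.230 → 191.23 g/mol.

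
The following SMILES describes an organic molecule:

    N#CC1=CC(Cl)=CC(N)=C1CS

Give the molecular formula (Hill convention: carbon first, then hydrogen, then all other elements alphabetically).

Walk through each heavy atom and fill implicit hydrogens from standard valence (C 4, N 3, O 2, S 2, halogen 1):
  atom 1: N, bond orders sum to 3 (valence 3) → 0 H
  atom 2: C, bond orders sum to 4 (valence 4) → 0 H
  atom 3: C, bond orders sum to 4 (valence 4) → 0 H
  atom 4: C, bond orders sum to 3 (valence 4) → 1 H
  atom 5: C, bond orders sum to 4 (valence 4) → 0 H
  atom 6: Cl (halogen, monovalent) → 0 H
  atom 7: C, bond orders sum to 3 (valence 4) → 1 H
  atom 8: C, bond orders sum to 4 (valence 4) → 0 H
  atom 9: N, bond orders sum to 1 (valence 3) → 2 H
  atom 10: C, bond orders sum to 4 (valence 4) → 0 H
  atom 11: C, bond orders sum to 2 (valence 4) → 2 H
  atom 12: S, bond orders sum to 1 (valence 2) → 1 H
Totals → C:8, H:7, Cl:1, N:2, S:1.

C8H7ClN2S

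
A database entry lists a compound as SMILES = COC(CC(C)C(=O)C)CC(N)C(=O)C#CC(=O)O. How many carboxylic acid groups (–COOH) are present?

The carboxylic acid motif appears at heavy-atom position 17 in the SMILES.
Other groups present: 1 alkyne, 1 ether, 2 ketone, 1 primary amine.
Carboxylic acid count: 1.

1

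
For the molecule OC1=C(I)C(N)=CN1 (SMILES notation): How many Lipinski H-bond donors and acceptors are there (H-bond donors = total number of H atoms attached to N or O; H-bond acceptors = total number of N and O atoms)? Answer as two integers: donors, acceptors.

Donors: find every N or O and count the H atoms it carries.
  atom 1 (O): bond orders sum to 1 → 1 H
  atom 6 (N): bond orders sum to 1 → 2 H
  atom 8 (N): bond orders sum to 2 → 1 H
Lipinski HBD = 4.
Acceptors: N atoms = 2, O atoms = 1 → HBA = 3.

4, 3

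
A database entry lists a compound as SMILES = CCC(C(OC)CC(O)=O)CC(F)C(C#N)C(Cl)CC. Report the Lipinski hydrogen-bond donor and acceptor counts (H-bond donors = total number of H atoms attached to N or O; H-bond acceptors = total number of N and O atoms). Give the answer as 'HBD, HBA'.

1, 4

Donors: find every N or O and count the H atoms it carries.
  atom 5 (O): bond orders sum to 2 → 0 H
  atom 9 (O): bond orders sum to 1 → 1 H
  atom 10 (O): bond orders sum to 2 → 0 H
  atom 16 (N): bond orders sum to 3 → 0 H
Lipinski HBD = 1.
Acceptors: N atoms = 1, O atoms = 3 → HBA = 4.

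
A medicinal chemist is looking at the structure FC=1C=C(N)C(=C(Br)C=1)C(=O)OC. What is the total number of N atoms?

1

Scan the SMILES for N atoms (remember two-letter symbols like Cl and Br are single atoms).
Nitrogen count: 1.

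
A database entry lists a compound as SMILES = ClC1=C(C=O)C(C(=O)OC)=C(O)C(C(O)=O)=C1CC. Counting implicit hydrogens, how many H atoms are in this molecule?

11

Walk through each heavy atom and fill implicit hydrogens from standard valence (C 4, N 3, O 2, S 2, halogen 1):
  atom 1: Cl (halogen, monovalent) → 0 H
  atom 2: C, bond orders sum to 4 (valence 4) → 0 H
  atom 3: C, bond orders sum to 4 (valence 4) → 0 H
  atom 4: C, bond orders sum to 3 (valence 4) → 1 H
  atom 5: O, bond orders sum to 2 (valence 2) → 0 H
  atom 6: C, bond orders sum to 4 (valence 4) → 0 H
  atom 7: C, bond orders sum to 4 (valence 4) → 0 H
  atom 8: O, bond orders sum to 2 (valence 2) → 0 H
  atom 9: O, bond orders sum to 2 (valence 2) → 0 H
  atom 10: C, bond orders sum to 1 (valence 4) → 3 H
  atom 11: C, bond orders sum to 4 (valence 4) → 0 H
  atom 12: O, bond orders sum to 1 (valence 2) → 1 H
  atom 13: C, bond orders sum to 4 (valence 4) → 0 H
  atom 14: C, bond orders sum to 4 (valence 4) → 0 H
  atom 15: O, bond orders sum to 1 (valence 2) → 1 H
  atom 16: O, bond orders sum to 2 (valence 2) → 0 H
  atom 17: C, bond orders sum to 4 (valence 4) → 0 H
  atom 18: C, bond orders sum to 2 (valence 4) → 2 H
  atom 19: C, bond orders sum to 1 (valence 4) → 3 H
Total hydrogens: 11.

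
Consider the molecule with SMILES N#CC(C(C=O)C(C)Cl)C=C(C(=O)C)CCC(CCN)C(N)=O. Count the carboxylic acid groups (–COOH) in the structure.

Scan the SMILES for the carboxylic acid motif — none present.
Groups that are present: 1 aldehyde, 1 alkene, 1 amide, 1 ketone, 1 nitrile, 1 primary amine.

0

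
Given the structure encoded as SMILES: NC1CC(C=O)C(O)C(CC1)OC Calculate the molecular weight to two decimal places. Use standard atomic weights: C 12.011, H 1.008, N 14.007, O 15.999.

187.24 g/mol

First, the molecular formula is C9H17NO3 (counting implicit H from valence).
  C: 9 × 12.011 = 108.099
  H: 17 × 1.008 = 17.136
  N: 1 × 14.007 = 14.007
  O: 3 × 15.999 = 47.997
Sum: 9×12.011 + 17×1.008 + 1×14.007 + 3×15.999 = 187.239 → 187.24 g/mol.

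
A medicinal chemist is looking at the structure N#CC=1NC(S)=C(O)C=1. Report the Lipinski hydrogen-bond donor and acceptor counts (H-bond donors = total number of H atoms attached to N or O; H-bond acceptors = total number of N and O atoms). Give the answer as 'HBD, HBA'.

2, 3

Donors: find every N or O and count the H atoms it carries.
  atom 1 (N): bond orders sum to 3 → 0 H
  atom 4 (N): bond orders sum to 2 → 1 H
  atom 8 (O): bond orders sum to 1 → 1 H
Lipinski HBD = 2.
Acceptors: N atoms = 2, O atoms = 1 → HBA = 3.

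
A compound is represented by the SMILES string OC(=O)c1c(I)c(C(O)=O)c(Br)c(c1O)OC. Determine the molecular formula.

C9H6BrIO6

Walk through each heavy atom and fill implicit hydrogens from standard valence (C 4, N 3, O 2, S 2, halogen 1); for lowercase aromatic atoms, an aromatic c carries 1 H when it has two neighbours and 0 H with three, and aromatic n carries 0 H:
  atom 1: O, bond orders sum to 1 (valence 2) → 1 H
  atom 2: C, bond orders sum to 4 (valence 4) → 0 H
  atom 3: O, bond orders sum to 2 (valence 2) → 0 H
  atom 4: aromatic c, 3 neighbours → 0 H
  atom 5: aromatic c, 3 neighbours → 0 H
  atom 6: I (halogen, monovalent) → 0 H
  atom 7: aromatic c, 3 neighbours → 0 H
  atom 8: C, bond orders sum to 4 (valence 4) → 0 H
  atom 9: O, bond orders sum to 1 (valence 2) → 1 H
  atom 10: O, bond orders sum to 2 (valence 2) → 0 H
  atom 11: aromatic c, 3 neighbours → 0 H
  atom 12: Br (halogen, monovalent) → 0 H
  atom 13: aromatic c, 3 neighbours → 0 H
  atom 14: aromatic c, 3 neighbours → 0 H
  atom 15: O, bond orders sum to 1 (valence 2) → 1 H
  atom 16: O, bond orders sum to 2 (valence 2) → 0 H
  atom 17: C, bond orders sum to 1 (valence 4) → 3 H
Totals → C:9, H:6, Br:1, I:1, O:6.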